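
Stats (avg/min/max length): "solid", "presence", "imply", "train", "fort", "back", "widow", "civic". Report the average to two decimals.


Lengths: "solid"=5, "presence"=8, "imply"=5, "train"=5, "fort"=4, "back"=4, "widow"=5, "civic"=5
Sum = 41, Count = 8
Average = 41/8 = 5.13
= avg=5.13, min=4, max=8


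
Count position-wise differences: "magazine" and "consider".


Comparing character by character (same length = 8):
  Pos 0: 'm' vs 'c' !=
  Pos 1: 'a' vs 'o' !=
  Pos 2: 'g' vs 'n' !=
  Pos 3: 'a' vs 's' !=
  Pos 4: 'z' vs 'i' !=
  Pos 5: 'i' vs 'd' !=
  Pos 6: 'n' vs 'e' !=
  Pos 7: 'e' vs 'r' !=
Hamming distance = 8


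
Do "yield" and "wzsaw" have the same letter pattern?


Pattern of "yield": [0, 1, 2, 3, 4]
Pattern of "wzsaw": [0, 1, 2, 3, 0]
Patterns do not match
Same pattern = No


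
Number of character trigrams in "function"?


Word: "function" (length 8)
Number of 3-grams = length - 3 + 1 = 8 - 3 + 1
= 6


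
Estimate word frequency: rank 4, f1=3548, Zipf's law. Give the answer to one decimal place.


Zipf's law: f(r) = f(1) / r
f(1) = 3548
f(4) = 3548 / 4
= 887.0 occurrences


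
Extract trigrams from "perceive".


Word: "perceive" (length 8)
Number of trigrams = 8 - 3 + 1 = 6
  Position 0: "per"
  Position 1: "erc"
  Position 2: "rce"
  Position 3: "cei"
  Position 4: "eiv"
  Position 5: "ive"
Trigrams = "per", "erc", "rce", "cei", "eiv", "ive"


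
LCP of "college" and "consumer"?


Word 1: "college"
Word 2: "consumer"
Comparing from start:
  Pos 0: 'c' == 'c'
  Pos 1: 'o' == 'o'
  Pos 2: 'l' != 'n' (stop)
LCP = "co" (length 2)


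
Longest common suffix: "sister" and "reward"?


Word 1: "sister"
Word 2: "reward"
Comparing from end:
  Pos -1: 'r' != 'd' (stop)
LCS = "" (length 0)


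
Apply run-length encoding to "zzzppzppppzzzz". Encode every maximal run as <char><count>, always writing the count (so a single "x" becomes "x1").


String: "zzzppzppppzzzz"
Scanning for consecutive runs:
  'z' x 3
  'p' x 2
  'z' x 1
  'p' x 4
  'z' x 4
RLE = "z3p2z1p4z4"


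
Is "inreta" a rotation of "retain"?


Word: "retain", Candidate: "inreta"
Method: check if candidate is substring of word+word
"retainretain" contains "inreta"? Yes
Is rotation = Yes


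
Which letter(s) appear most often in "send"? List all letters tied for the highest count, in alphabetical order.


Word: "send"
Letter counts:
  'd': 1
  'e': 1
  'n': 1
  's': 1
Maximum count = 1
Most frequent = 'd', 'e', 'n', 's' (1 time each)


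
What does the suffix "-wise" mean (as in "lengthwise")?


Suffix: -wise
As in: lengthwise -> length + -wise
Meaning = in the manner of


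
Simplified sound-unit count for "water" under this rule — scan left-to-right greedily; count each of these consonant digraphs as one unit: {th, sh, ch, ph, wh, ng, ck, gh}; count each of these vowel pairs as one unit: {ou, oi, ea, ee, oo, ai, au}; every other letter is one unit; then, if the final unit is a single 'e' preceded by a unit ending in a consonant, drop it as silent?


Word: "water" (5 letters)
Left-to-right scan:
  [1] 'w' (letter)
  [2] 'a' (letter)
  [3] 't' (letter)
  [4] 'e' (letter)
  [5] 'r' (letter)
Units from scan: 5
Sound units = 5 units


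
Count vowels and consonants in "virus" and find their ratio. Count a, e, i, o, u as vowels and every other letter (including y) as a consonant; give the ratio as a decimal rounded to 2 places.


Word: "virus"
Vowels (a,e,i,o,u): 2
Consonants: 3
Ratio = 2/3
= 0.67


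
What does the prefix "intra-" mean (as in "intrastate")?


Prefix: intra-
Example: intrastate (intra- + state)
Meaning = within


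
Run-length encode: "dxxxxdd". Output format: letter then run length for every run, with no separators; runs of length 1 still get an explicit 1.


String: "dxxxxdd"
Scanning for consecutive runs:
  'd' x 1
  'x' x 4
  'd' x 2
RLE = "d1x4d2"


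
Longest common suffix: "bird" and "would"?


Word 1: "bird"
Word 2: "would"
Comparing from end:
  Pos -1: 'd' == 'd'
  Pos -2: 'r' != 'l' (stop)
LCS = "d" (length 1)


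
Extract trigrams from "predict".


Word: "predict" (length 7)
Number of trigrams = 7 - 3 + 1 = 5
  Position 0: "pre"
  Position 1: "red"
  Position 2: "edi"
  Position 3: "dic"
  Position 4: "ict"
Trigrams = "pre", "red", "edi", "dic", "ict"


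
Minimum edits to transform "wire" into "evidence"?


Word 1: "wire" (length 4)
Word 2: "evidence" (length 8)
One optimal edit sequence (insert/delete/substitute each cost 1):
  1. insert 'e'  (+1)
  2. substitute 'w' -> 'v'  (+1)
  3. keep 'i'
  4. insert 'd'  (+1)
  5. insert 'e'  (+1)
  6. insert 'n'  (+1)
  7. substitute 'r' -> 'c'  (+1)
  8. keep 'e'
Total edit operations: 6
Edit distance = 6


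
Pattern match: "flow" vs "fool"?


Pattern of "flow": [0, 1, 2, 3]
Pattern of "fool": [0, 1, 1, 2]
Patterns do not match
Same pattern = No


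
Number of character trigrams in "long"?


Word: "long" (length 4)
Number of 3-grams = length - 3 + 1 = 4 - 3 + 1
= 2


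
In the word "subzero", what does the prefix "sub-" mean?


Prefix: sub-
Example: subzero = sub- + zero
Meaning = under / below


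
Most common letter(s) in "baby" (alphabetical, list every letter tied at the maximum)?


Word: "baby"
Letter counts:
  'a': 1
  'b': 2
  'y': 1
Maximum count = 2
Most frequent = 'b' (2 times each)


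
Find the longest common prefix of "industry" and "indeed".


Word 1: "industry"
Word 2: "indeed"
Comparing from start:
  Pos 0: 'i' == 'i'
  Pos 1: 'n' == 'n'
  Pos 2: 'd' == 'd'
  Pos 3: 'u' != 'e' (stop)
LCP = "ind" (length 3)


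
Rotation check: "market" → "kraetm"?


Word: "market", Candidate: "kraetm"
Method: check if candidate is substring of word+word
"marketmarket" contains "kraetm"? No
Is rotation = No


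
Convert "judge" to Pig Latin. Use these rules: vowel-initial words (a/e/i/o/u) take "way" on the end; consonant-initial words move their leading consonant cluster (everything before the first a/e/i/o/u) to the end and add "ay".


Word: "judge"
Starts with consonant(s) → move to end, add 'ay'
Consonant cluster: "j"
Pig Latin = "udgejay"


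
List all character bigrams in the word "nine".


Word: "nine" (length 4)
Number of bigrams = 4 - 2 + 1 = 3
  Position 0: "ni"
  Position 1: "in"
  Position 2: "ne"
Bigrams = "ni", "in", "ne"


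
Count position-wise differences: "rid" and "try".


Comparing character by character (same length = 3):
  Pos 0: 'r' vs 't' !=
  Pos 1: 'i' vs 'r' !=
  Pos 2: 'd' vs 'y' !=
Hamming distance = 3


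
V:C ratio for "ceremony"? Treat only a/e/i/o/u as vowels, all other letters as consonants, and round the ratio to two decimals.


Word: "ceremony"
Vowels (a,e,i,o,u): 3
Consonants: 5
Ratio = 3/5
= 0.60


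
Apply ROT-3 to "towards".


Word: "towards"
Shift: 3
Each letter → (letter + shift) mod 26:
  't' (19) + 3 = 22 → 'w'
  'o' (14) + 3 = 17 → 'r'
  'w' (22) + 3 = 25 → 'z'
  'a' (0) + 3 = 3 → 'd'
  'r' (17) + 3 = 20 → 'u'
  'd' (3) + 3 = 6 → 'g'
  's' (18) + 3 = 21 → 'v'
Result = "wrzdugv"


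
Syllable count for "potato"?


Word: "potato"
Syllable breakdown: po-ta-to
Counting: 3 parts
= 3 syllables


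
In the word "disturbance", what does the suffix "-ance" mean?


Suffix: -ance
As in: disturbance -> disturb + -ance
Meaning = state of


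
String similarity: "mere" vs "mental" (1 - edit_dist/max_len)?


Word 1: "mere" (length 4)
Word 2: "mental" (length 6)
One optimal edit sequence:
  1. keep 'm'
  2. keep 'e'
  3. insert 'n'  (+1)
  4. insert 't'  (+1)
  5. substitute 'r' -> 'a'  (+1)
  6. substitute 'e' -> 'l'  (+1)
Edit distance = 4
Max length = max(4, 6) = 6
Similarity = 1 - 4/6
= 0.3333


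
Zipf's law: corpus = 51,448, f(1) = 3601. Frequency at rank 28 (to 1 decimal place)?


Zipf's law: f(r) = f(1) / r
f(1) = 3601
f(28) = 3601 / 28
= 128.6 occurrences


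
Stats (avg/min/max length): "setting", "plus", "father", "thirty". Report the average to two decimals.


Lengths: "setting"=7, "plus"=4, "father"=6, "thirty"=6
Sum = 23, Count = 4
Average = 23/4 = 5.75
= avg=5.75, min=4, max=7


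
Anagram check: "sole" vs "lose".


Word 1: "sole" → sorted: elos
Word 2: "lose" → sorted: elos
Same letters? elos == elos
Anagram = Yes


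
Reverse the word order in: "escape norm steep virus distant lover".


Original: "escape norm steep virus distant lover"
Words (1..n): escape | norm | steep | virus | distant | lover
Reversed (n..1): lover | distant | virus | steep | norm | escape
Result = "lover distant virus steep norm escape"


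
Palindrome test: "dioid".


Word: "dioid"
Reversed: "dioid"
Forward == Backward? dioid == dioid
Palindrome = Yes


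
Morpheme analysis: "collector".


Word: "collector"
Morphemes: collect + -or
Each morpheme carries meaning
= 2 morphemes


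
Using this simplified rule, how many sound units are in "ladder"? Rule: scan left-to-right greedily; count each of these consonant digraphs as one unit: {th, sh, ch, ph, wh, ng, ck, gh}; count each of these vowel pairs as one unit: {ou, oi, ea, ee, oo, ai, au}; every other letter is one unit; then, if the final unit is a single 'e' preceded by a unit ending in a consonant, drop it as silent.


Word: "ladder" (6 letters)
Left-to-right scan:
  (1) 'l' (letter)
  (2) 'a' (letter)
  (3) 'd' (letter)
  (4) 'd' (letter)
  (5) 'e' (letter)
  (6) 'r' (letter)
Units from scan: 6
Sound units = 6 units


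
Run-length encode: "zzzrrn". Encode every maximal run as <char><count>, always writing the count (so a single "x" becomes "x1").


String: "zzzrrn"
Scanning for consecutive runs:
  'z' x 3
  'r' x 2
  'n' x 1
RLE = "z3r2n1"


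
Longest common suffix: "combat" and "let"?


Word 1: "combat"
Word 2: "let"
Comparing from end:
  Pos -1: 't' == 't'
  Pos -2: 'a' != 'e' (stop)
LCS = "t" (length 1)


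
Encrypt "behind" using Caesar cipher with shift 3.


Word: "behind"
Shift: 3
Each letter → (letter + shift) mod 26:
  'b' (1) + 3 = 4 → 'e'
  'e' (4) + 3 = 7 → 'h'
  'h' (7) + 3 = 10 → 'k'
  'i' (8) + 3 = 11 → 'l'
  'n' (13) + 3 = 16 → 'q'
  'd' (3) + 3 = 6 → 'g'
Result = "ehklqg"


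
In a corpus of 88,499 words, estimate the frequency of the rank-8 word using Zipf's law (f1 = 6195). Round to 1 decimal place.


Zipf's law: f(r) = f(1) / r
f(1) = 6195
f(8) = 6195 / 8
= 774.4 occurrences


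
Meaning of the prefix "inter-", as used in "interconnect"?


Prefix: inter-
As in: interconnect -> inter- + connect
Meaning = between


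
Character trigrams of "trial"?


Word: "trial" (length 5)
Number of trigrams = 5 - 3 + 1 = 3
  Position 0: "tri"
  Position 1: "ria"
  Position 2: "ial"
Trigrams = "tri", "ria", "ial"


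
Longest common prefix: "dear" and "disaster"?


Word 1: "dear"
Word 2: "disaster"
Comparing from start:
  Pos 0: 'd' == 'd'
  Pos 1: 'e' != 'i' (stop)
LCP = "d" (length 1)


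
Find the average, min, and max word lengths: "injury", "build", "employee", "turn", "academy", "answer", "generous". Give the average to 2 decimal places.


Lengths: "injury"=6, "build"=5, "employee"=8, "turn"=4, "academy"=7, "answer"=6, "generous"=8
Sum = 44, Count = 7
Average = 44/7 = 6.29
= avg=6.29, min=4, max=8


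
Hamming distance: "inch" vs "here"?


Comparing character by character (same length = 4):
  Pos 0: 'i' vs 'h' !=
  Pos 1: 'n' vs 'e' !=
  Pos 2: 'c' vs 'r' !=
  Pos 3: 'h' vs 'e' !=
Hamming distance = 4


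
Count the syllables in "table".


Word: "table"
Syllable breakdown: ta / ble
Counting: 2 parts
= 2 syllables


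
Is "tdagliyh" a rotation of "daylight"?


Word: "daylight", Candidate: "tdagliyh"
Method: check if candidate is substring of word+word
"daylightdaylight" contains "tdagliyh"? No
Is rotation = No


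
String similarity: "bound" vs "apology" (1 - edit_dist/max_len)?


Word 1: "bound" (length 5)
Word 2: "apology" (length 7)
One optimal edit sequence:
  1. insert 'a'  (+1)
  2. substitute 'b' -> 'p'  (+1)
  3. keep 'o'
  4. insert 'l'  (+1)
  5. substitute 'u' -> 'o'  (+1)
  6. substitute 'n' -> 'g'  (+1)
  7. substitute 'd' -> 'y'  (+1)
Edit distance = 6
Max length = max(5, 7) = 7
Similarity = 1 - 6/7
= 0.1429


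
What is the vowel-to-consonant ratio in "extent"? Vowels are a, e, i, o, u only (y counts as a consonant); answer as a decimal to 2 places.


Word: "extent"
Vowels (a,e,i,o,u): 2
Consonants: 4
Ratio = 2/4
= 0.50


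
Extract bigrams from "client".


Word: "client" (length 6)
Number of bigrams = 6 - 2 + 1 = 5
  Position 0: "cl"
  Position 1: "li"
  Position 2: "ie"
  Position 3: "en"
  Position 4: "nt"
Bigrams = "cl", "li", "ie", "en", "nt"


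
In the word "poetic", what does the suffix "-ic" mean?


Suffix: -ic
Example: poetic = poet + -ic
Meaning = relating to


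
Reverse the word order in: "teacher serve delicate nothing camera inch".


Original: "teacher serve delicate nothing camera inch"
Words (1..n): teacher | serve | delicate | nothing | camera | inch
Reversed (n..1): inch | camera | nothing | delicate | serve | teacher
Result = "inch camera nothing delicate serve teacher"


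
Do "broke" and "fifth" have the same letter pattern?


Pattern of "broke": [0, 1, 2, 3, 4]
Pattern of "fifth": [0, 1, 0, 2, 3]
Patterns do not match
Same pattern = No


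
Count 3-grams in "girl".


Word: "girl" (length 4)
Number of 3-grams = length - 3 + 1 = 4 - 3 + 1
= 2


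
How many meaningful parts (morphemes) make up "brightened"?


Word: "brightened"
Morphemes: bright + -en + -ed
Each morpheme carries meaning
= 3 morphemes


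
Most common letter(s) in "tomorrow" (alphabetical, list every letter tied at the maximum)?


Word: "tomorrow"
Letter counts:
  'm': 1
  'o': 3
  'r': 2
  't': 1
  'w': 1
Maximum count = 3
Most frequent = 'o' (3 times each)


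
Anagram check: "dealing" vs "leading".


Word 1: "dealing" → sorted: adegiln
Word 2: "leading" → sorted: adegiln
Same letters? adegiln == adegiln
Anagram = Yes


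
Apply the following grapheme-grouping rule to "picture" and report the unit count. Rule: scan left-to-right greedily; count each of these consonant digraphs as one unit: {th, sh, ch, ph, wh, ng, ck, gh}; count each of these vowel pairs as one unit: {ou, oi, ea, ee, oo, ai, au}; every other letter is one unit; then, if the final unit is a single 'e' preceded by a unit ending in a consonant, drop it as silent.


Word: "picture" (7 letters)
Left-to-right scan:
  1. 'p' (letter)
  2. 'i' (letter)
  3. 'c' (letter)
  4. 't' (letter)
  5. 'u' (letter)
  6. 'r' (letter)
  7. 'e' (letter)
Units from scan: 7
Final unit is 'e' after a consonant -> drop as silent (-1)
Sound units = 6 units


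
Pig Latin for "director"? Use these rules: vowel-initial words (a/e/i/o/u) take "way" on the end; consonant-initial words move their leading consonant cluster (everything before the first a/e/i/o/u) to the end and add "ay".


Word: "director"
Starts with consonant(s) → move to end, add 'ay'
Consonant cluster: "d"
Pig Latin = "irectorday"


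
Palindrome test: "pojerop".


Word: "pojerop"
Reversed: "porejop"
Forward == Backward? pojerop != porejop
Palindrome = No


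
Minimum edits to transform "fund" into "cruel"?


Word 1: "fund" (length 4)
Word 2: "cruel" (length 5)
One optimal edit sequence (insert/delete/substitute each cost 1):
  1. insert 'c'  (+1)
  2. substitute 'f' -> 'r'  (+1)
  3. keep 'u'
  4. substitute 'n' -> 'e'  (+1)
  5. substitute 'd' -> 'l'  (+1)
Total edit operations: 4
Edit distance = 4


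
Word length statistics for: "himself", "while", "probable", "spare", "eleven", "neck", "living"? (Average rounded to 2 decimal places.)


Lengths: "himself"=7, "while"=5, "probable"=8, "spare"=5, "eleven"=6, "neck"=4, "living"=6
Sum = 41, Count = 7
Average = 41/7 = 5.86
= avg=5.86, min=4, max=8


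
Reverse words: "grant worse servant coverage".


Original: "grant worse servant coverage"
Words (1..n): grant | worse | servant | coverage
Reversed (n..1): coverage | servant | worse | grant
Result = "coverage servant worse grant"


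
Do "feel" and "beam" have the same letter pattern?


Pattern of "feel": [0, 1, 1, 2]
Pattern of "beam": [0, 1, 2, 3]
Patterns do not match
Same pattern = No


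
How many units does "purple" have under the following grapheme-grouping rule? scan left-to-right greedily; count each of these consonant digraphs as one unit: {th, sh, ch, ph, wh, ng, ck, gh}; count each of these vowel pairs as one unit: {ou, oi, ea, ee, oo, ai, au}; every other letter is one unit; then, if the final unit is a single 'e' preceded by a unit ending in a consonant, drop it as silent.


Word: "purple" (6 letters)
Left-to-right scan:
  1. 'p' (letter)
  2. 'u' (letter)
  3. 'r' (letter)
  4. 'p' (letter)
  5. 'l' (letter)
  6. 'e' (letter)
Units from scan: 6
Final unit is 'e' after a consonant -> drop as silent (-1)
Sound units = 5 units


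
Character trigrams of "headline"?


Word: "headline" (length 8)
Number of trigrams = 8 - 3 + 1 = 6
  Position 0: "hea"
  Position 1: "ead"
  Position 2: "adl"
  Position 3: "dli"
  Position 4: "lin"
  Position 5: "ine"
Trigrams = "hea", "ead", "adl", "dli", "lin", "ine"


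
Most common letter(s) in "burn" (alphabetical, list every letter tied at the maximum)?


Word: "burn"
Letter counts:
  'b': 1
  'n': 1
  'r': 1
  'u': 1
Maximum count = 1
Most frequent = 'b', 'n', 'r', 'u' (1 time each)


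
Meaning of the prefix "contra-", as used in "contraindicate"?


Prefix: contra-
Example: contraindicate = contra- + indicate
Meaning = against


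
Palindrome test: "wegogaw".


Word: "wegogaw"
Reversed: "wagogew"
Forward == Backward? wegogaw != wagogew
Palindrome = No


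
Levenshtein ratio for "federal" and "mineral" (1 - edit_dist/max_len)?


Word 1: "federal" (length 7)
Word 2: "mineral" (length 7)
One optimal edit sequence:
  1. substitute 'f' -> 'm'  (+1)
  2. substitute 'e' -> 'i'  (+1)
  3. substitute 'd' -> 'n'  (+1)
  4. keep 'e'
  5. keep 'r'
  6. keep 'a'
  7. keep 'l'
Edit distance = 3
Max length = max(7, 7) = 7
Similarity = 1 - 3/7
= 0.5714


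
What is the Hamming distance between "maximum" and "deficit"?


Comparing character by character (same length = 7):
  Pos 0: 'm' vs 'd' !=
  Pos 1: 'a' vs 'e' !=
  Pos 2: 'x' vs 'f' !=
  Pos 3: 'i' vs 'i' =
  Pos 4: 'm' vs 'c' !=
  Pos 5: 'u' vs 'i' !=
  Pos 6: 'm' vs 't' !=
Hamming distance = 6


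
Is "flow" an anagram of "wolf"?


Word 1: "wolf" → sorted: flow
Word 2: "flow" → sorted: flow
Same letters? flow == flow
Anagram = Yes


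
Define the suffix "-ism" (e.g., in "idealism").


Suffix: -ism
Example: idealism (ideal + -ism)
Meaning = belief / practice


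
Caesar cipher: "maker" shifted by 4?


Word: "maker"
Shift: 4
Each letter → (letter + shift) mod 26:
  'm' (12) + 4 = 16 → 'q'
  'a' (0) + 4 = 4 → 'e'
  'k' (10) + 4 = 14 → 'o'
  'e' (4) + 4 = 8 → 'i'
  'r' (17) + 4 = 21 → 'v'
Result = "qeoiv"


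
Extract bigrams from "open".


Word: "open" (length 4)
Number of bigrams = 4 - 2 + 1 = 3
  Position 0: "op"
  Position 1: "pe"
  Position 2: "en"
Bigrams = "op", "pe", "en"


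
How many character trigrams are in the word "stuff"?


Word: "stuff" (length 5)
Number of 3-grams = length - 3 + 1 = 5 - 3 + 1
= 3


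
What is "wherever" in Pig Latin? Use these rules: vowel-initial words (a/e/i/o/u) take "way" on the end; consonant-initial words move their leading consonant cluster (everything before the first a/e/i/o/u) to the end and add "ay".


Word: "wherever"
Starts with consonant(s) → move to end, add 'ay'
Consonant cluster: "wh"
Pig Latin = "ereverwhay"


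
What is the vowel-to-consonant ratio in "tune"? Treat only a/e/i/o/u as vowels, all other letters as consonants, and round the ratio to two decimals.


Word: "tune"
Vowels (a,e,i,o,u): 2
Consonants: 2
Ratio = 2/2
= 1.00


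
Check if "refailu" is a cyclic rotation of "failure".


Word: "failure", Candidate: "refailu"
Method: check if candidate is substring of word+word
"failurefailure" contains "refailu"? Yes
Is rotation = Yes


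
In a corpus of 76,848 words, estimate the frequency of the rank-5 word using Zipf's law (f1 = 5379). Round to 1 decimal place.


Zipf's law: f(r) = f(1) / r
f(1) = 5379
f(5) = 5379 / 5
= 1075.8 occurrences


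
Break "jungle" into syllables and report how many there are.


Word: "jungle"
Syllable breakdown: jun · gle
Counting: 2 parts
= 2 syllables


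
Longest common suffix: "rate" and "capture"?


Word 1: "rate"
Word 2: "capture"
Comparing from end:
  Pos -1: 'e' == 'e'
  Pos -2: 't' != 'r' (stop)
LCS = "e" (length 1)


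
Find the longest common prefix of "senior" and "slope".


Word 1: "senior"
Word 2: "slope"
Comparing from start:
  Pos 0: 's' == 's'
  Pos 1: 'e' != 'l' (stop)
LCP = "s" (length 1)


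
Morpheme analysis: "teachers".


Word: "teachers"
Morphemes: teach | -er | -s
Each morpheme carries meaning
= 3 morphemes


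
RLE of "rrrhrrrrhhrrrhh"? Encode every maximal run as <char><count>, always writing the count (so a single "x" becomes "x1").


String: "rrrhrrrrhhrrrhh"
Scanning for consecutive runs:
  'r' x 3
  'h' x 1
  'r' x 4
  'h' x 2
  'r' x 3
  'h' x 2
RLE = "r3h1r4h2r3h2"


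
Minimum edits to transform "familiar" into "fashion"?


Word 1: "familiar" (length 8)
Word 2: "fashion" (length 7)
One optimal edit sequence (insert/delete/substitute each cost 1):
  1. keep 'f'
  2. keep 'a'
  3. delete 'm'  (+1)
  4. substitute 'i' -> 's'  (+1)
  5. substitute 'l' -> 'h'  (+1)
  6. keep 'i'
  7. substitute 'a' -> 'o'  (+1)
  8. substitute 'r' -> 'n'  (+1)
Total edit operations: 5
Edit distance = 5


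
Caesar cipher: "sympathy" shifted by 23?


Word: "sympathy"
Shift: 23
Each letter → (letter + shift) mod 26:
  's' (18) + 23 = 15 → 'p'
  'y' (24) + 23 = 21 → 'v'
  'm' (12) + 23 = 9 → 'j'
  'p' (15) + 23 = 12 → 'm'
  'a' (0) + 23 = 23 → 'x'
  't' (19) + 23 = 16 → 'q'
  'h' (7) + 23 = 4 → 'e'
  'y' (24) + 23 = 21 → 'v'
Result = "pvjmxqev"


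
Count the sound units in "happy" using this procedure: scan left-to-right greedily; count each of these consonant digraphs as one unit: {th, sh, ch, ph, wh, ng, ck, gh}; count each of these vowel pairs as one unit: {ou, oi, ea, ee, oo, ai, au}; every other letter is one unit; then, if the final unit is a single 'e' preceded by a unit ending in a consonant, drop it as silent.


Word: "happy" (5 letters)
Left-to-right scan:
  1. 'h' (letter)
  2. 'a' (letter)
  3. 'p' (letter)
  4. 'p' (letter)
  5. 'y' (letter)
Units from scan: 5
Sound units = 5 units


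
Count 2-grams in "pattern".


Word: "pattern" (length 7)
Number of 2-grams = length - 2 + 1 = 7 - 2 + 1
= 6


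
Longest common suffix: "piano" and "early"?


Word 1: "piano"
Word 2: "early"
Comparing from end:
  Pos -1: 'o' != 'y' (stop)
LCS = "" (length 0)


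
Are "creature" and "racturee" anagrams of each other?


Word 1: "creature" → sorted: aceerrtu
Word 2: "racturee" → sorted: aceerrtu
Same letters? aceerrtu == aceerrtu
Anagram = Yes


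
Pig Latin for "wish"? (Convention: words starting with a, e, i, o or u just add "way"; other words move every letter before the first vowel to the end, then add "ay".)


Word: "wish"
Starts with consonant(s) → move to end, add 'ay'
Consonant cluster: "w"
Pig Latin = "ishway"


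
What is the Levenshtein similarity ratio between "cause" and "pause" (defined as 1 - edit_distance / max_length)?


Word 1: "cause" (length 5)
Word 2: "pause" (length 5)
One optimal edit sequence:
  1. substitute 'c' -> 'p'  (+1)
  2. keep 'a'
  3. keep 'u'
  4. keep 's'
  5. keep 'e'
Edit distance = 1
Max length = max(5, 5) = 5
Similarity = 1 - 1/5
= 0.8000


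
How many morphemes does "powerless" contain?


Word: "powerless"
Morphemes: power / -less
Each morpheme carries meaning
= 2 morphemes


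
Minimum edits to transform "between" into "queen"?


Word 1: "between" (length 7)
Word 2: "queen" (length 5)
One optimal edit sequence (insert/delete/substitute each cost 1):
  1. delete 'b'  (+1)
  2. delete 'e'  (+1)
  3. substitute 't' -> 'q'  (+1)
  4. substitute 'w' -> 'u'  (+1)
  5. keep 'e'
  6. keep 'e'
  7. keep 'n'
Total edit operations: 4
Edit distance = 4


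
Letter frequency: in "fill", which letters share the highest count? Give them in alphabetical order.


Word: "fill"
Letter counts:
  'f': 1
  'i': 1
  'l': 2
Maximum count = 2
Most frequent = 'l' (2 times each)


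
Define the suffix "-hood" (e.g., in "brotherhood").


Suffix: -hood
As in: brotherhood -> brother + -hood
Meaning = state / condition


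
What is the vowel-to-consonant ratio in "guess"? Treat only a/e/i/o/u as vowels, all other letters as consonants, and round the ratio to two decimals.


Word: "guess"
Vowels (a,e,i,o,u): 2
Consonants: 3
Ratio = 2/3
= 0.67


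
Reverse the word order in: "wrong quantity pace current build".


Original: "wrong quantity pace current build"
Words (1..n): wrong | quantity | pace | current | build
Reversed (n..1): build | current | pace | quantity | wrong
Result = "build current pace quantity wrong"


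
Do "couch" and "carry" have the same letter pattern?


Pattern of "couch": [0, 1, 2, 0, 3]
Pattern of "carry": [0, 1, 2, 2, 3]
Patterns do not match
Same pattern = No


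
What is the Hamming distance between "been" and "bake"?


Comparing character by character (same length = 4):
  Pos 0: 'b' vs 'b' =
  Pos 1: 'e' vs 'a' !=
  Pos 2: 'e' vs 'k' !=
  Pos 3: 'n' vs 'e' !=
Hamming distance = 3


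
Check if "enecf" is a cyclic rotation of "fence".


Word: "fence", Candidate: "enecf"
Method: check if candidate is substring of word+word
"fencefence" contains "enecf"? No
Is rotation = No


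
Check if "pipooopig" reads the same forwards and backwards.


Word: "pipooopig"
Reversed: "gipooopip"
Forward == Backward? pipooopig != gipooopip
Palindrome = No


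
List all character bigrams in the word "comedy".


Word: "comedy" (length 6)
Number of bigrams = 6 - 2 + 1 = 5
  Position 0: "co"
  Position 1: "om"
  Position 2: "me"
  Position 3: "ed"
  Position 4: "dy"
Bigrams = "co", "om", "me", "ed", "dy"


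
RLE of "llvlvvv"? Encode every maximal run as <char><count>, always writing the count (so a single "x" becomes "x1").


String: "llvlvvv"
Scanning for consecutive runs:
  'l' x 2
  'v' x 1
  'l' x 1
  'v' x 3
RLE = "l2v1l1v3"


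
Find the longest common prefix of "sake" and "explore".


Word 1: "sake"
Word 2: "explore"
Comparing from start:
  Pos 0: 's' != 'e' (stop)
LCP = "" (length 0)


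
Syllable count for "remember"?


Word: "remember"
Syllable breakdown: re-mem-ber
Counting: 3 parts
= 3 syllables


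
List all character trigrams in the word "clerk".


Word: "clerk" (length 5)
Number of trigrams = 5 - 3 + 1 = 3
  Position 0: "cle"
  Position 1: "ler"
  Position 2: "erk"
Trigrams = "cle", "ler", "erk"


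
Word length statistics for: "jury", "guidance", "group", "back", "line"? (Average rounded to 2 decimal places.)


Lengths: "jury"=4, "guidance"=8, "group"=5, "back"=4, "line"=4
Sum = 25, Count = 5
Average = 25/5 = 5.00
= avg=5.00, min=4, max=8


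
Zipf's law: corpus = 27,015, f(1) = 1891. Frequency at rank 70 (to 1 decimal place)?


Zipf's law: f(r) = f(1) / r
f(1) = 1891
f(70) = 1891 / 70
= 27.0 occurrences


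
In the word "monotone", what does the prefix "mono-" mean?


Prefix: mono-
As in: monotone -> mono- + tone
Meaning = one


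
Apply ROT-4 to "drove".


Word: "drove"
Shift: 4
Each letter → (letter + shift) mod 26:
  'd' (3) + 4 = 7 → 'h'
  'r' (17) + 4 = 21 → 'v'
  'o' (14) + 4 = 18 → 's'
  'v' (21) + 4 = 25 → 'z'
  'e' (4) + 4 = 8 → 'i'
Result = "hvszi"


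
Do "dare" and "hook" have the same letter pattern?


Pattern of "dare": [0, 1, 2, 3]
Pattern of "hook": [0, 1, 1, 2]
Patterns do not match
Same pattern = No


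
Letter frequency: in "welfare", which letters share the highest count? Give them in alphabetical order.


Word: "welfare"
Letter counts:
  'a': 1
  'e': 2
  'f': 1
  'l': 1
  'r': 1
  'w': 1
Maximum count = 2
Most frequent = 'e' (2 times each)


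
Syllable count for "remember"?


Word: "remember"
Syllable breakdown: re | mem | ber
Counting: 3 parts
= 3 syllables


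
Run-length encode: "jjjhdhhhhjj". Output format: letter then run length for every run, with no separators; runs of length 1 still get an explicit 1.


String: "jjjhdhhhhjj"
Scanning for consecutive runs:
  'j' x 3
  'h' x 1
  'd' x 1
  'h' x 4
  'j' x 2
RLE = "j3h1d1h4j2"


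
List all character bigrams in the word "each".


Word: "each" (length 4)
Number of bigrams = 4 - 2 + 1 = 3
  Position 0: "ea"
  Position 1: "ac"
  Position 2: "ch"
Bigrams = "ea", "ac", "ch"


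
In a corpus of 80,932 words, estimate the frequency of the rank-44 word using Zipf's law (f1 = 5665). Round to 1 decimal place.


Zipf's law: f(r) = f(1) / r
f(1) = 5665
f(44) = 5665 / 44
= 128.8 occurrences


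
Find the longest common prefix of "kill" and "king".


Word 1: "kill"
Word 2: "king"
Comparing from start:
  Pos 0: 'k' == 'k'
  Pos 1: 'i' == 'i'
  Pos 2: 'l' != 'n' (stop)
LCP = "ki" (length 2)


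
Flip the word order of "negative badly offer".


Original: "negative badly offer"
Words (1..n): negative | badly | offer
Reversed (n..1): offer | badly | negative
Result = "offer badly negative"


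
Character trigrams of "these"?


Word: "these" (length 5)
Number of trigrams = 5 - 3 + 1 = 3
  Position 0: "the"
  Position 1: "hes"
  Position 2: "ese"
Trigrams = "the", "hes", "ese"


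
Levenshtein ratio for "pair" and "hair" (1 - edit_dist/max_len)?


Word 1: "pair" (length 4)
Word 2: "hair" (length 4)
One optimal edit sequence:
  1. substitute 'p' -> 'h'  (+1)
  2. keep 'a'
  3. keep 'i'
  4. keep 'r'
Edit distance = 1
Max length = max(4, 4) = 4
Similarity = 1 - 1/4
= 0.7500


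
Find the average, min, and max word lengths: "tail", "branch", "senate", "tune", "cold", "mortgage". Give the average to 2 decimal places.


Lengths: "tail"=4, "branch"=6, "senate"=6, "tune"=4, "cold"=4, "mortgage"=8
Sum = 32, Count = 6
Average = 32/6 = 5.33
= avg=5.33, min=4, max=8


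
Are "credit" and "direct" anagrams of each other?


Word 1: "credit" → sorted: cdeirt
Word 2: "direct" → sorted: cdeirt
Same letters? cdeirt == cdeirt
Anagram = Yes


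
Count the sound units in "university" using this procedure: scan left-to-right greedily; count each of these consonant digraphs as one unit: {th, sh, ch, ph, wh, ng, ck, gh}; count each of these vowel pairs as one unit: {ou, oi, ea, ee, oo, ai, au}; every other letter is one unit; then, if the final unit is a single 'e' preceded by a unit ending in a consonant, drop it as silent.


Word: "university" (10 letters)
Left-to-right scan:
  (1) 'u' (letter)
  (2) 'n' (letter)
  (3) 'i' (letter)
  (4) 'v' (letter)
  (5) 'e' (letter)
  (6) 'r' (letter)
  (7) 's' (letter)
  (8) 'i' (letter)
  (9) 't' (letter)
  (10) 'y' (letter)
Units from scan: 10
Sound units = 10 units


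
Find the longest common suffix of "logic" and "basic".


Word 1: "logic"
Word 2: "basic"
Comparing from end:
  Pos -1: 'c' == 'c'
  Pos -2: 'i' == 'i'
  Pos -3: 'g' != 's' (stop)
LCS = "ic" (length 2)


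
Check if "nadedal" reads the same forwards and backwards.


Word: "nadedal"
Reversed: "ladedan"
Forward == Backward? nadedal != ladedan
Palindrome = No


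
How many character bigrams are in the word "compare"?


Word: "compare" (length 7)
Number of 2-grams = length - 2 + 1 = 7 - 2 + 1
= 6


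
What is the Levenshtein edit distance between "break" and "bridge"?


Word 1: "break" (length 5)
Word 2: "bridge" (length 6)
One optimal edit sequence (insert/delete/substitute each cost 1):
  1. keep 'b'
  2. keep 'r'
  3. insert 'i'  (+1)
  4. substitute 'e' -> 'd'  (+1)
  5. substitute 'a' -> 'g'  (+1)
  6. substitute 'k' -> 'e'  (+1)
Total edit operations: 4
Edit distance = 4


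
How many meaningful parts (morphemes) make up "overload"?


Word: "overload"
Morphemes: over- + load
Each morpheme carries meaning
= 2 morphemes


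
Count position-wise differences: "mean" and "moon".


Comparing character by character (same length = 4):
  Pos 0: 'm' vs 'm' =
  Pos 1: 'e' vs 'o' !=
  Pos 2: 'a' vs 'o' !=
  Pos 3: 'n' vs 'n' =
Hamming distance = 2


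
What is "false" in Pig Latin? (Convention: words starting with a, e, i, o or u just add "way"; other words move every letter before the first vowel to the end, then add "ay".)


Word: "false"
Starts with consonant(s) → move to end, add 'ay'
Consonant cluster: "f"
Pig Latin = "alsefay"


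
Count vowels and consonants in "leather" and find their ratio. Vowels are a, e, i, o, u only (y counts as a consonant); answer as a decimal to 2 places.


Word: "leather"
Vowels (a,e,i,o,u): 3
Consonants: 4
Ratio = 3/4
= 0.75


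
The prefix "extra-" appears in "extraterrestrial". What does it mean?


Prefix: extra-
Example: extraterrestrial (extra- + terrestrial)
Meaning = beyond


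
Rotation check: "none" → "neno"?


Word: "none", Candidate: "neno"
Method: check if candidate is substring of word+word
"nonenone" contains "neno"? Yes
Is rotation = Yes


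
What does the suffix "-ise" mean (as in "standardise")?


Suffix: -ise
Example: standardise (standard + -ise)
Meaning = to make


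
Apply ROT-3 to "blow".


Word: "blow"
Shift: 3
Each letter → (letter + shift) mod 26:
  'b' (1) + 3 = 4 → 'e'
  'l' (11) + 3 = 14 → 'o'
  'o' (14) + 3 = 17 → 'r'
  'w' (22) + 3 = 25 → 'z'
Result = "eorz"


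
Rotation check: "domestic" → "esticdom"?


Word: "domestic", Candidate: "esticdom"
Method: check if candidate is substring of word+word
"domesticdomestic" contains "esticdom"? Yes
Is rotation = Yes


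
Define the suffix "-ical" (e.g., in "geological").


Suffix: -ical
Example: geological (geology + -ical, with a spelling change)
Meaning = relating to


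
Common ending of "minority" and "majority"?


Word 1: "minority"
Word 2: "majority"
Comparing from end:
  Pos -1: 'y' == 'y'
  Pos -2: 't' == 't'
  Pos -3: 'i' == 'i'
  Pos -4: 'r' == 'r'
  Pos -5: 'o' == 'o'
  Pos -6: 'n' != 'j' (stop)
LCS = "ority" (length 5)


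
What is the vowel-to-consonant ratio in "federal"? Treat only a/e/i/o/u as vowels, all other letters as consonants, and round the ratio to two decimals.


Word: "federal"
Vowels (a,e,i,o,u): 3
Consonants: 4
Ratio = 3/4
= 0.75


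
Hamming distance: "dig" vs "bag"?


Comparing character by character (same length = 3):
  Pos 0: 'd' vs 'b' !=
  Pos 1: 'i' vs 'a' !=
  Pos 2: 'g' vs 'g' =
Hamming distance = 2


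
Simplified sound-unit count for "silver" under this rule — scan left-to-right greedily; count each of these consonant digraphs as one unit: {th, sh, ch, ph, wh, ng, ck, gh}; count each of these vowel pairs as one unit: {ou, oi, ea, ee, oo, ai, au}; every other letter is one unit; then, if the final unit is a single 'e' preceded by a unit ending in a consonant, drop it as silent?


Word: "silver" (6 letters)
Left-to-right scan:
  1. 's' (letter)
  2. 'i' (letter)
  3. 'l' (letter)
  4. 'v' (letter)
  5. 'e' (letter)
  6. 'r' (letter)
Units from scan: 6
Sound units = 6 units


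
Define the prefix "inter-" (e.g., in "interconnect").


Prefix: inter-
Example: interconnect = inter- + connect
Meaning = between


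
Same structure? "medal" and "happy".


Pattern of "medal": [0, 1, 2, 3, 4]
Pattern of "happy": [0, 1, 2, 2, 3]
Patterns do not match
Same pattern = No


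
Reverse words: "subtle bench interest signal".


Original: "subtle bench interest signal"
Words (1..n): subtle | bench | interest | signal
Reversed (n..1): signal | interest | bench | subtle
Result = "signal interest bench subtle"


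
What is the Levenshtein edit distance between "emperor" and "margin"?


Word 1: "emperor" (length 7)
Word 2: "margin" (length 6)
One optimal edit sequence (insert/delete/substitute each cost 1):
  1. delete 'e'  (+1)
  2. keep 'm'
  3. substitute 'p' -> 'a'  (+1)
  4. substitute 'e' -> 'r'  (+1)
  5. substitute 'r' -> 'g'  (+1)
  6. substitute 'o' -> 'i'  (+1)
  7. substitute 'r' -> 'n'  (+1)
Total edit operations: 6
Edit distance = 6


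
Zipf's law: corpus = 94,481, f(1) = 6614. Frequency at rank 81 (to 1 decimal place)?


Zipf's law: f(r) = f(1) / r
f(1) = 6614
f(81) = 6614 / 81
= 81.7 occurrences


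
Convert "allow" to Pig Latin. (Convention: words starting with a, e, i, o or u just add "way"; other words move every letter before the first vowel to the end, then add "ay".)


Word: "allow"
Starts with vowel → add 'way'
Pig Latin = "allowway"


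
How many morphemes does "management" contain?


Word: "management"
Morphemes: manage | -ment
Each morpheme carries meaning
= 2 morphemes


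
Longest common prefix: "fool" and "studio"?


Word 1: "fool"
Word 2: "studio"
Comparing from start:
  Pos 0: 'f' != 's' (stop)
LCP = "" (length 0)


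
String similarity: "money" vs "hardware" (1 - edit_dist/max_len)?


Word 1: "money" (length 5)
Word 2: "hardware" (length 8)
One optimal edit sequence:
  1. insert 'h'  (+1)
  2. insert 'a'  (+1)
  3. insert 'r'  (+1)
  4. substitute 'm' -> 'd'  (+1)
  5. substitute 'o' -> 'w'  (+1)
  6. substitute 'n' -> 'a'  (+1)
  7. substitute 'e' -> 'r'  (+1)
  8. substitute 'y' -> 'e'  (+1)
Edit distance = 8
Max length = max(5, 8) = 8
Similarity = 1 - 8/8
= 0.0000


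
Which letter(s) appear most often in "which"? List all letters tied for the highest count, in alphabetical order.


Word: "which"
Letter counts:
  'c': 1
  'h': 2
  'i': 1
  'w': 1
Maximum count = 2
Most frequent = 'h' (2 times each)


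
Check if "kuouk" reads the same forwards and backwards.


Word: "kuouk"
Reversed: "kuouk"
Forward == Backward? kuouk == kuouk
Palindrome = Yes


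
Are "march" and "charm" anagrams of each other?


Word 1: "march" → sorted: achmr
Word 2: "charm" → sorted: achmr
Same letters? achmr == achmr
Anagram = Yes


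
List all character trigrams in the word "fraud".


Word: "fraud" (length 5)
Number of trigrams = 5 - 3 + 1 = 3
  Position 0: "fra"
  Position 1: "rau"
  Position 2: "aud"
Trigrams = "fra", "rau", "aud"


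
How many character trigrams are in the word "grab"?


Word: "grab" (length 4)
Number of 3-grams = length - 3 + 1 = 4 - 3 + 1
= 2


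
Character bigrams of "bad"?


Word: "bad" (length 3)
Number of bigrams = 3 - 2 + 1 = 2
  Position 0: "ba"
  Position 1: "ad"
Bigrams = "ba", "ad"


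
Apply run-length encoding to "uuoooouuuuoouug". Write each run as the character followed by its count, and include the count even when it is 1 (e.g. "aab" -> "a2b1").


String: "uuoooouuuuoouug"
Scanning for consecutive runs:
  'u' x 2
  'o' x 4
  'u' x 4
  'o' x 2
  'u' x 2
  'g' x 1
RLE = "u2o4u4o2u2g1"


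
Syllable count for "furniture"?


Word: "furniture"
Syllable breakdown: fur | ni | ture
Counting: 3 parts
= 3 syllables


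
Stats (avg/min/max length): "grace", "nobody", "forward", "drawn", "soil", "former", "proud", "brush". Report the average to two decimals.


Lengths: "grace"=5, "nobody"=6, "forward"=7, "drawn"=5, "soil"=4, "former"=6, "proud"=5, "brush"=5
Sum = 43, Count = 8
Average = 43/8 = 5.38
= avg=5.38, min=4, max=7


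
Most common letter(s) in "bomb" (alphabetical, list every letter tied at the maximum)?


Word: "bomb"
Letter counts:
  'b': 2
  'm': 1
  'o': 1
Maximum count = 2
Most frequent = 'b' (2 times each)


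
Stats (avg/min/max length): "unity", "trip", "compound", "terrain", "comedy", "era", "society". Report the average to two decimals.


Lengths: "unity"=5, "trip"=4, "compound"=8, "terrain"=7, "comedy"=6, "era"=3, "society"=7
Sum = 40, Count = 7
Average = 40/7 = 5.71
= avg=5.71, min=3, max=8
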